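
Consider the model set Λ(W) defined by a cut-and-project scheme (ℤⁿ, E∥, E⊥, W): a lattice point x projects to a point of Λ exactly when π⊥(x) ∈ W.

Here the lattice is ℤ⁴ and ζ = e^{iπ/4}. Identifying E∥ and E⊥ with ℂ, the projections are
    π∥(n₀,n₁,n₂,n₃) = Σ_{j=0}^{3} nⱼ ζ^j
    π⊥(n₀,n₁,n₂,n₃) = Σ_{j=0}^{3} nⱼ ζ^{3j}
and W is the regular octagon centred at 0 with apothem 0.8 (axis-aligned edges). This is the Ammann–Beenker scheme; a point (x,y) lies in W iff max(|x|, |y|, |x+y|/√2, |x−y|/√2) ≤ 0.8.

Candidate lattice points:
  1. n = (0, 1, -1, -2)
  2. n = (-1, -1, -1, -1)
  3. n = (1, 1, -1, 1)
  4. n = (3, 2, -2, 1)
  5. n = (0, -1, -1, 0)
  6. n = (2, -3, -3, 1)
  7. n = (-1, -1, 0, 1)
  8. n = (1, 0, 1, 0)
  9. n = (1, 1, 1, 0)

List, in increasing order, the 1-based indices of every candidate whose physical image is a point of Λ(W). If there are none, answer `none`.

5, 7, 9

π⊥(n) = n₀ + n₁ζ³ + n₂ζ⁶ + n₃ζ⁹ where ζ = e^{iπ/4}.
#1 (0, 1, -1, -2): internal (-2.12132, 0.29289); octagon support 2.12132 vs apothem 0.8 → ∉ W
#2 (-1, -1, -1, -1): internal (-1.00000, -0.41421); octagon support 1.00000 vs apothem 0.8 → ∉ W
#3 (1, 1, -1, 1): internal (1.00000, 2.41421); octagon support 2.41421 vs apothem 0.8 → ∉ W
#4 (3, 2, -2, 1): internal (2.29289, 4.12132); octagon support 4.53553 vs apothem 0.8 → ∉ W
#5 (0, -1, -1, 0): internal (0.70711, 0.29289); octagon support 0.70711 vs apothem 0.8 → ∈ W
#6 (2, -3, -3, 1): internal (4.82843, 1.58579); octagon support 4.82843 vs apothem 0.8 → ∉ W
#7 (-1, -1, 0, 1): internal (0.41421, 0.00000); octagon support 0.41421 vs apothem 0.8 → ∈ W
#8 (1, 0, 1, 0): internal (1.00000, -1.00000); octagon support 1.41421 vs apothem 0.8 → ∉ W
#9 (1, 1, 1, 0): internal (0.29289, -0.29289); octagon support 0.41421 vs apothem 0.8 → ∈ W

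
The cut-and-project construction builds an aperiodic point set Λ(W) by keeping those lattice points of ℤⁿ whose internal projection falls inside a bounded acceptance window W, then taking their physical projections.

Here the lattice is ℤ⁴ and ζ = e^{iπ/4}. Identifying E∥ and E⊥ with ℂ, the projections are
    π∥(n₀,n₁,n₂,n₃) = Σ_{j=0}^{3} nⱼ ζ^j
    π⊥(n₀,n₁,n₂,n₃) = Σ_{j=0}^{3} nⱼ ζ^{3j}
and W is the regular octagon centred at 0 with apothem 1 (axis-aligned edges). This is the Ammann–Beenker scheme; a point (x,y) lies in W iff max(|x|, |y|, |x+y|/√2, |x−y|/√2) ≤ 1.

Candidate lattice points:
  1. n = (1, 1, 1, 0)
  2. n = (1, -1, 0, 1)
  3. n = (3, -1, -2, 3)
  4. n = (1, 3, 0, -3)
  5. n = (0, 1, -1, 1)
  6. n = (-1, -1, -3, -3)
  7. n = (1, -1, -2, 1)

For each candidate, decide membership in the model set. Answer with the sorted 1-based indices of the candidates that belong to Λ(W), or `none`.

1

Internal map: ζ^{3j} for j=0..3 gives (1,0), (−√2/2,√2/2), (0,−1), (√2/2,√2/2).
candidate 1: n = (1, 1, 1, 0) → π⊥ ≈ (+0.292893, -0.292893); max(|x|,|y|,|x±y|/√2) = 0.414214 ≤ 1 ⇒ ∈ W
candidate 2: n = (1, -1, 0, 1) → π⊥ ≈ (+2.414214, +0.000000); max(|x|,|y|,|x±y|/√2) = 2.414214 > 1 ⇒ ∉ W
candidate 3: n = (3, -1, -2, 3) → π⊥ ≈ (+5.828427, +3.414214); max(|x|,|y|,|x±y|/√2) = 6.535534 > 1 ⇒ ∉ W
candidate 4: n = (1, 3, 0, -3) → π⊥ ≈ (-3.242641, +0.000000); max(|x|,|y|,|x±y|/√2) = 3.242641 > 1 ⇒ ∉ W
candidate 5: n = (0, 1, -1, 1) → π⊥ ≈ (+0.000000, +2.414214); max(|x|,|y|,|x±y|/√2) = 2.414214 > 1 ⇒ ∉ W
candidate 6: n = (-1, -1, -3, -3) → π⊥ ≈ (-2.414214, +0.171573); max(|x|,|y|,|x±y|/√2) = 2.414214 > 1 ⇒ ∉ W
candidate 7: n = (1, -1, -2, 1) → π⊥ ≈ (+2.414214, +2.000000); max(|x|,|y|,|x±y|/√2) = 3.121320 > 1 ⇒ ∉ W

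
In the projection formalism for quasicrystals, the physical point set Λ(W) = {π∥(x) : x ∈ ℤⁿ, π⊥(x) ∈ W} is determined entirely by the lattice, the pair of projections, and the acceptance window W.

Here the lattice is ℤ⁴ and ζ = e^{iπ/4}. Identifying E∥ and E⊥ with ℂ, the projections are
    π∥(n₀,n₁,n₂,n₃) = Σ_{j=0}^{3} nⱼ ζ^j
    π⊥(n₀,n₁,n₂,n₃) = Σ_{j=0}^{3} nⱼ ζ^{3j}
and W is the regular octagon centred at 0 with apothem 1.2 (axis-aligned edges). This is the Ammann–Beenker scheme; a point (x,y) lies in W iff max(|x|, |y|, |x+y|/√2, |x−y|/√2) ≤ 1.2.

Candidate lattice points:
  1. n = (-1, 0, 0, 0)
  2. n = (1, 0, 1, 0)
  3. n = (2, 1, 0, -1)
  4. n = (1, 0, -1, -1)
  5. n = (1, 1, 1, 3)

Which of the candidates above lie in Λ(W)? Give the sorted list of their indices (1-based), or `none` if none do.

With ζ = e^{iπ/4} the internal vectors are ζ^0,ζ^3,ζ^6,ζ^9.
#1 (-1, 0, 0, 0): internal (-1.000000, 0.000000); octagon support 1.000000 vs apothem 1.2 → ∈ W
#2 (1, 0, 1, 0): internal (1.000000, -1.000000); octagon support 1.414214 vs apothem 1.2 → ∉ W
#3 (2, 1, 0, -1): internal (0.585786, 0.000000); octagon support 0.585786 vs apothem 1.2 → ∈ W
#4 (1, 0, -1, -1): internal (0.292893, 0.292893); octagon support 0.414214 vs apothem 1.2 → ∈ W
#5 (1, 1, 1, 3): internal (2.414214, 1.828427); octagon support 3.000000 vs apothem 1.2 → ∉ W

1, 3, 4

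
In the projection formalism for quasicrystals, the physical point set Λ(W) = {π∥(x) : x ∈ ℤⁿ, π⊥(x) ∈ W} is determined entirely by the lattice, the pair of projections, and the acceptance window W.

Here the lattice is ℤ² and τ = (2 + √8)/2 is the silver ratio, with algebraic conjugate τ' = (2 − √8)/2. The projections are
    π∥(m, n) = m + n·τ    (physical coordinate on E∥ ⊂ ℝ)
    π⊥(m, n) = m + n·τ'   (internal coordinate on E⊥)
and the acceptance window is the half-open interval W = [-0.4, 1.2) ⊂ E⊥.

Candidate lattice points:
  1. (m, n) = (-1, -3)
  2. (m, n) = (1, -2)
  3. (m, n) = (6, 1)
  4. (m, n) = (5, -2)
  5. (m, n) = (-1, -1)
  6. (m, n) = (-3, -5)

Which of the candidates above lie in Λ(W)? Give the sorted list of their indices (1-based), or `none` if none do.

1

τ' = (2−√8)/2 ≈ -0.414214.
[1] lift (-1,-3): star map gives 0.242641; window check -0.4 ≤ 0.242641 < 1.2 is true → IN Λ
[2] lift (1,-2): star map gives 1.828427; window check -0.4 ≤ 1.828427 < 1.2 is false → out
[3] lift (6,1): star map gives 5.585786; window check -0.4 ≤ 5.585786 < 1.2 is false → out
[4] lift (5,-2): star map gives 5.828427; window check -0.4 ≤ 5.828427 < 1.2 is false → out
[5] lift (-1,-1): star map gives -0.585786; window check -0.4 ≤ -0.585786 < 1.2 is false → out
[6] lift (-3,-5): star map gives -0.928932; window check -0.4 ≤ -0.928932 < 1.2 is false → out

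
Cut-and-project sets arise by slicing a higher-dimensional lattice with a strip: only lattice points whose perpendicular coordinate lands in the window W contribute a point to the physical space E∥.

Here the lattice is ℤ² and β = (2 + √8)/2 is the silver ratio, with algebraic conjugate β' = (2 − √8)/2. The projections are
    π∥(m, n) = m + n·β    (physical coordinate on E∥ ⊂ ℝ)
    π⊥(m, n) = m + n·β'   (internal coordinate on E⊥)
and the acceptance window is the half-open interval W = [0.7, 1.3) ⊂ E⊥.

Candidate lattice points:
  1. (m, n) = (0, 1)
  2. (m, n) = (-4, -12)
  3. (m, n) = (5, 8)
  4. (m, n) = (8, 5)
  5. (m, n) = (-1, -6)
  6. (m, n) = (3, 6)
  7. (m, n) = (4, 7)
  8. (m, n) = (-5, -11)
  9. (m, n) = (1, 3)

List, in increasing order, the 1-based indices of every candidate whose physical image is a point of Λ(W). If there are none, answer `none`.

2, 7

β' = (2−√8)/2 ≈ -0.414214.
#1 (0,1): internal coord 0 + (1)·β' = -0.414214; -0.414214 ∉ [0.7, 1.3) → out
#2 (-4,-12): internal coord -4 + (-12)·β' = +0.970563; +0.970563 ∈ [0.7, 1.3) → IN Λ
#3 (5,8): internal coord 5 + (8)·β' = +1.686292; +1.686292 ∉ [0.7, 1.3) → out
#4 (8,5): internal coord 8 + (5)·β' = +5.928932; +5.928932 ∉ [0.7, 1.3) → out
#5 (-1,-6): internal coord -1 + (-6)·β' = +1.485281; +1.485281 ∉ [0.7, 1.3) → out
#6 (3,6): internal coord 3 + (6)·β' = +0.514719; +0.514719 ∉ [0.7, 1.3) → out
#7 (4,7): internal coord 4 + (7)·β' = +1.100505; +1.100505 ∈ [0.7, 1.3) → IN Λ
#8 (-5,-11): internal coord -5 + (-11)·β' = -0.443651; -0.443651 ∉ [0.7, 1.3) → out
#9 (1,3): internal coord 1 + (3)·β' = -0.242641; -0.242641 ∉ [0.7, 1.3) → out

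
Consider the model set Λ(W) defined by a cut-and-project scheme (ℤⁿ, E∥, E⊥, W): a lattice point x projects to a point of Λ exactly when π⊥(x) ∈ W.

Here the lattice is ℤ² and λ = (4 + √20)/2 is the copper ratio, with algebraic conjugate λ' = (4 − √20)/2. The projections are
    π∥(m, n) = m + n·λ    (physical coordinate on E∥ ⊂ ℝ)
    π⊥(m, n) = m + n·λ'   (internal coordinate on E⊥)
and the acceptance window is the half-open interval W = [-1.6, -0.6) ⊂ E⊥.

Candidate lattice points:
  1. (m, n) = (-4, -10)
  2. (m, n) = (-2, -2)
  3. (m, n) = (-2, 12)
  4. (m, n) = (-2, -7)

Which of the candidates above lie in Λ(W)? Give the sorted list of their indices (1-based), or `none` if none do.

Compute λ' = (4−√20)/2 = -0.23607, so π⊥(m,n) = m -0.23607·n.
candidate 1: (m,n)=(-4,-10) → π∥ = -4-10·λ ≈ -46.36068, π⊥ = -4-10·λ' ≈ -1.63932 ∉ [-1.6, -0.6) ⇒ out
candidate 2: (m,n)=(-2,-2) → π∥ = -2-2·λ ≈ -10.47214, π⊥ = -2-2·λ' ≈ -1.52786 ∈ [-1.6, -0.6) ⇒ IN Λ
candidate 3: (m,n)=(-2,12) → π∥ = -2+12·λ ≈ 48.83282, π⊥ = -2+12·λ' ≈ -4.83282 ∉ [-1.6, -0.6) ⇒ out
candidate 4: (m,n)=(-2,-7) → π∥ = -2-7·λ ≈ -31.65248, π⊥ = -2-7·λ' ≈ -0.34752 ∉ [-1.6, -0.6) ⇒ out

2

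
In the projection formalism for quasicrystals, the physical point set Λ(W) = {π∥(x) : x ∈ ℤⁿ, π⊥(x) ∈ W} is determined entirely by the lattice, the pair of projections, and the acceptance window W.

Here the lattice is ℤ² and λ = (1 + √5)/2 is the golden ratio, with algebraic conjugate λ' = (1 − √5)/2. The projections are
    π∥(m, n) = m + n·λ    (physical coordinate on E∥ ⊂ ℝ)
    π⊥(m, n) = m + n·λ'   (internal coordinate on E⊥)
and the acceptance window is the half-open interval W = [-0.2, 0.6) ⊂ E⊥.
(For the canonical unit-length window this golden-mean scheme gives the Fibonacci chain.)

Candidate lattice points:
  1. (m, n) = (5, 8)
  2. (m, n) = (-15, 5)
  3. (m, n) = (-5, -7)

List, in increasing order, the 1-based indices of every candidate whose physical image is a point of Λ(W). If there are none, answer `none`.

Numerically λ ≈ 1.6180 and λ' = −1/λ ≈ -0.6180.
[1] lift (5,8): star map gives 0.0557; window check -0.2 ≤ 0.0557 < 0.6 is true → IN Λ
[2] lift (-15,5): star map gives -18.0902; window check -0.2 ≤ -18.0902 < 0.6 is false → out
[3] lift (-5,-7): star map gives -0.6738; window check -0.2 ≤ -0.6738 < 0.6 is false → out

1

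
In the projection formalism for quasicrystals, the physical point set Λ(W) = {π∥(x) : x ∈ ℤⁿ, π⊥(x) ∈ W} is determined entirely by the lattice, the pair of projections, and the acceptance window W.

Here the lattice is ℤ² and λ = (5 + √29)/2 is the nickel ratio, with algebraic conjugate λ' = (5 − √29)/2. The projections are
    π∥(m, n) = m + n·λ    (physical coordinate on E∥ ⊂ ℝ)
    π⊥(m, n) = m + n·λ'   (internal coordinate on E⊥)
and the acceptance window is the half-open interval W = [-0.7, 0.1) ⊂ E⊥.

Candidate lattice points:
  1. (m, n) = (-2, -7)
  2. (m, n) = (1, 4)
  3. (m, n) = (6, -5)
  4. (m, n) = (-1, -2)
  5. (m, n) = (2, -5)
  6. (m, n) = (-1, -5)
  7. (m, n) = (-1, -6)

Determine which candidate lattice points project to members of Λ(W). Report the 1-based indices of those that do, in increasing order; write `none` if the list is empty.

1, 4, 6

Compute λ' = (5−√29)/2 = -0.192582, so π⊥(m,n) = m -0.192582·n.
#1 (-2,-7): internal coord -2 + (-7)·λ' = -0.651923; -0.651923 ∈ [-0.7, 0.1) → IN Λ
#2 (1,4): internal coord 1 + (4)·λ' = +0.229670; +0.229670 ∉ [-0.7, 0.1) → out
#3 (6,-5): internal coord 6 + (-5)·λ' = +6.962912; +6.962912 ∉ [-0.7, 0.1) → out
#4 (-1,-2): internal coord -1 + (-2)·λ' = -0.614835; -0.614835 ∈ [-0.7, 0.1) → IN Λ
#5 (2,-5): internal coord 2 + (-5)·λ' = +2.962912; +2.962912 ∉ [-0.7, 0.1) → out
#6 (-1,-5): internal coord -1 + (-5)·λ' = -0.037088; -0.037088 ∈ [-0.7, 0.1) → IN Λ
#7 (-1,-6): internal coord -1 + (-6)·λ' = +0.155494; +0.155494 ∉ [-0.7, 0.1) → out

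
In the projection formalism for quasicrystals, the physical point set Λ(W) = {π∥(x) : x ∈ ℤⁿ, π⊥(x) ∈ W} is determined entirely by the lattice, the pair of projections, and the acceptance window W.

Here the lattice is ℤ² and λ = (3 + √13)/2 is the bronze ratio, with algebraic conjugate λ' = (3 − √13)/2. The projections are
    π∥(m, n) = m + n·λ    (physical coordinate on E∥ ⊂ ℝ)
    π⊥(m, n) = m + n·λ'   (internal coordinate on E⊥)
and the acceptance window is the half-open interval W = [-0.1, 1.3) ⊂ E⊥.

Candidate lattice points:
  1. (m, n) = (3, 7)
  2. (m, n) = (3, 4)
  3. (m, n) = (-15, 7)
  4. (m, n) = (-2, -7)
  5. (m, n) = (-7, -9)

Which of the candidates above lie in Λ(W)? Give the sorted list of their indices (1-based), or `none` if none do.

Numerically λ ≈ 3.302776 and λ' = −1/λ ≈ -0.302776.
candidate 1: (m,n)=(3,7) → π∥ = 3+7·λ ≈ 26.119429, π⊥ = 3+7·λ' ≈ 0.880571 ∈ [-0.1, 1.3) ⇒ IN Λ
candidate 2: (m,n)=(3,4) → π∥ = 3+4·λ ≈ 16.211103, π⊥ = 3+4·λ' ≈ 1.788897 ∉ [-0.1, 1.3) ⇒ out
candidate 3: (m,n)=(-15,7) → π∥ = -15+7·λ ≈ 8.119429, π⊥ = -15+7·λ' ≈ -17.119429 ∉ [-0.1, 1.3) ⇒ out
candidate 4: (m,n)=(-2,-7) → π∥ = -2-7·λ ≈ -25.119429, π⊥ = -2-7·λ' ≈ 0.119429 ∈ [-0.1, 1.3) ⇒ IN Λ
candidate 5: (m,n)=(-7,-9) → π∥ = -7-9·λ ≈ -36.724981, π⊥ = -7-9·λ' ≈ -4.275019 ∉ [-0.1, 1.3) ⇒ out

1, 4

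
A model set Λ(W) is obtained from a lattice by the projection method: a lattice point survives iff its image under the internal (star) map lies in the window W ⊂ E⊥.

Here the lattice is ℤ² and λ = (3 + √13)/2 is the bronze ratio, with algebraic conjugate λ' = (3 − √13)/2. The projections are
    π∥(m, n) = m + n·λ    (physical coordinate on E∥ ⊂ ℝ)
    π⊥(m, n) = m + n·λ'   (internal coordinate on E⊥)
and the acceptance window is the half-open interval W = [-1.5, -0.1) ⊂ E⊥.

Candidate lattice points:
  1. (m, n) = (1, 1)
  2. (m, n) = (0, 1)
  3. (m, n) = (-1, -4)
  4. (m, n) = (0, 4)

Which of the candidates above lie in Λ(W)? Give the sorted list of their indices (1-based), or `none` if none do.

Numerically λ ≈ 3.302776 and λ' = −1/λ ≈ -0.302776.
[1] lift (1,1): star map gives 0.697224; window check -1.5 ≤ 0.697224 < -0.1 is false → out
[2] lift (0,1): star map gives -0.302776; window check -1.5 ≤ -0.302776 < -0.1 is true → IN Λ
[3] lift (-1,-4): star map gives 0.211103; window check -1.5 ≤ 0.211103 < -0.1 is false → out
[4] lift (0,4): star map gives -1.211103; window check -1.5 ≤ -1.211103 < -0.1 is true → IN Λ

2, 4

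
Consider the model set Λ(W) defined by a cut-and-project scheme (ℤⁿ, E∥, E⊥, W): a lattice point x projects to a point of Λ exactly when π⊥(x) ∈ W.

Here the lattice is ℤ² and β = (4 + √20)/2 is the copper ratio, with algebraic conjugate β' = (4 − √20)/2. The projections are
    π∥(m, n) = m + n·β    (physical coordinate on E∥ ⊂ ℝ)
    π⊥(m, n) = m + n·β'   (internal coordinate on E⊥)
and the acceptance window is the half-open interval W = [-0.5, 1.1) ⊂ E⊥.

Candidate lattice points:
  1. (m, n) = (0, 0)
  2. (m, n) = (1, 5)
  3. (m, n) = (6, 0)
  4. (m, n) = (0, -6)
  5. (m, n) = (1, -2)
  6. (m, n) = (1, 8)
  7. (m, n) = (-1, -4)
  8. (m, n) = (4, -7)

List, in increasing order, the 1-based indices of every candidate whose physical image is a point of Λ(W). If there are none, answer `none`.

1, 2, 7

Numerically β ≈ 4.23607 and β' = −1/β ≈ -0.23607.
[1] lift (0,0): star map gives 0.00000; window check -0.5 ≤ 0.00000 < 1.1 is true → IN Λ
[2] lift (1,5): star map gives -0.18034; window check -0.5 ≤ -0.18034 < 1.1 is true → IN Λ
[3] lift (6,0): star map gives 6.00000; window check -0.5 ≤ 6.00000 < 1.1 is false → out
[4] lift (0,-6): star map gives 1.41641; window check -0.5 ≤ 1.41641 < 1.1 is false → out
[5] lift (1,-2): star map gives 1.47214; window check -0.5 ≤ 1.47214 < 1.1 is false → out
[6] lift (1,8): star map gives -0.88854; window check -0.5 ≤ -0.88854 < 1.1 is false → out
[7] lift (-1,-4): star map gives -0.05573; window check -0.5 ≤ -0.05573 < 1.1 is true → IN Λ
[8] lift (4,-7): star map gives 5.65248; window check -0.5 ≤ 5.65248 < 1.1 is false → out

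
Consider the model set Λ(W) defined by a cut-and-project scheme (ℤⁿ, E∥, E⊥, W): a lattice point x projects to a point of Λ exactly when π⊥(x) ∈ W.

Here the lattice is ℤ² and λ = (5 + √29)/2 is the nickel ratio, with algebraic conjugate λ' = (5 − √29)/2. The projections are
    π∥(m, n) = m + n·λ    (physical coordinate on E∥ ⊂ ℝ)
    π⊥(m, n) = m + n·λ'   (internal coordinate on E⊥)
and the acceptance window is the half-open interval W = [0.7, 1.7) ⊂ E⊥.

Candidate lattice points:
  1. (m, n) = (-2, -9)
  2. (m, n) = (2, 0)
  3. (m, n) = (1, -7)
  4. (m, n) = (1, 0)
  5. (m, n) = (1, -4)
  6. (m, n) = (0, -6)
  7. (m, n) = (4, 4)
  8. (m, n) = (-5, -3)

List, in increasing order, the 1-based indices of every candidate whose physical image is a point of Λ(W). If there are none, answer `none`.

Compute λ' = (5−√29)/2 = -0.192582, so π⊥(m,n) = m -0.192582·n.
#1 (-2,-9): internal coord -2 + (-9)·λ' = -0.266758; -0.266758 ∉ [0.7, 1.7) → out
#2 (2,0): internal coord 2 + (0)·λ' = +2.000000; +2.000000 ∉ [0.7, 1.7) → out
#3 (1,-7): internal coord 1 + (-7)·λ' = +2.348077; +2.348077 ∉ [0.7, 1.7) → out
#4 (1,0): internal coord 1 + (0)·λ' = +1.000000; +1.000000 ∈ [0.7, 1.7) → IN Λ
#5 (1,-4): internal coord 1 + (-4)·λ' = +1.770330; +1.770330 ∉ [0.7, 1.7) → out
#6 (0,-6): internal coord 0 + (-6)·λ' = +1.155494; +1.155494 ∈ [0.7, 1.7) → IN Λ
#7 (4,4): internal coord 4 + (4)·λ' = +3.229670; +3.229670 ∉ [0.7, 1.7) → out
#8 (-5,-3): internal coord -5 + (-3)·λ' = -4.422253; -4.422253 ∉ [0.7, 1.7) → out

4, 6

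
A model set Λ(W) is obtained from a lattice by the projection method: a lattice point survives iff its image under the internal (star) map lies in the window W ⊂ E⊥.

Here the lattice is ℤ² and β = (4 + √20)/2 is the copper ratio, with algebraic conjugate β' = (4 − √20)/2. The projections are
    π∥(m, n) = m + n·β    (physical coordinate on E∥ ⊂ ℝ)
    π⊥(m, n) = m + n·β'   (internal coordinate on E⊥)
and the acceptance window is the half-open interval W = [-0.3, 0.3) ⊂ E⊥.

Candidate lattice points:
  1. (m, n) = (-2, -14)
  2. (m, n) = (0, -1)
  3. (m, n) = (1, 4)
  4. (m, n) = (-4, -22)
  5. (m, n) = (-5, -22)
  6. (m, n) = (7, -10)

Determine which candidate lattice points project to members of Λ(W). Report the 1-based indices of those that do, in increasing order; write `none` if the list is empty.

2, 3, 5

β' = (4−√20)/2 ≈ -0.2361.
candidate 1: (m,n)=(-2,-14) → π∥ = -2-14·β ≈ -61.3050, π⊥ = -2-14·β' ≈ 1.3050 ∉ [-0.3, 0.3) ⇒ out
candidate 2: (m,n)=(0,-1) → π∥ = 0-1·β ≈ -4.2361, π⊥ = 0-1·β' ≈ 0.2361 ∈ [-0.3, 0.3) ⇒ IN Λ
candidate 3: (m,n)=(1,4) → π∥ = 1+4·β ≈ 17.9443, π⊥ = 1+4·β' ≈ 0.0557 ∈ [-0.3, 0.3) ⇒ IN Λ
candidate 4: (m,n)=(-4,-22) → π∥ = -4-22·β ≈ -97.1935, π⊥ = -4-22·β' ≈ 1.1935 ∉ [-0.3, 0.3) ⇒ out
candidate 5: (m,n)=(-5,-22) → π∥ = -5-22·β ≈ -98.1935, π⊥ = -5-22·β' ≈ 0.1935 ∈ [-0.3, 0.3) ⇒ IN Λ
candidate 6: (m,n)=(7,-10) → π∥ = 7-10·β ≈ -35.3607, π⊥ = 7-10·β' ≈ 9.3607 ∉ [-0.3, 0.3) ⇒ out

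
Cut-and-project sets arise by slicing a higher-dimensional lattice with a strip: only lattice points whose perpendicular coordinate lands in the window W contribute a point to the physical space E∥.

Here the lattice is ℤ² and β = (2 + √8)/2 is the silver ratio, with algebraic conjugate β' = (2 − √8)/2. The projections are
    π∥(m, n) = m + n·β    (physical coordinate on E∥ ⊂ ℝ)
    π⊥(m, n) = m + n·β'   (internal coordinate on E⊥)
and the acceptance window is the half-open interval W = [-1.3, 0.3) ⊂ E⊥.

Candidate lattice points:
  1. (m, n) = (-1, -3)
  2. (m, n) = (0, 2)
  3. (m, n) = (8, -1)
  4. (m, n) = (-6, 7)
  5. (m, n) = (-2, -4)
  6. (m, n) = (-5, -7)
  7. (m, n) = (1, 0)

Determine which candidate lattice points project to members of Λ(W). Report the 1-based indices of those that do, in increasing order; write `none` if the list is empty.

β' = (2−√8)/2 ≈ -0.4142.
#1 (-1,-3): internal coord -1 + (-3)·β' = +0.2426; +0.2426 ∈ [-1.3, 0.3) → IN Λ
#2 (0,2): internal coord 0 + (2)·β' = -0.8284; -0.8284 ∈ [-1.3, 0.3) → IN Λ
#3 (8,-1): internal coord 8 + (-1)·β' = +8.4142; +8.4142 ∉ [-1.3, 0.3) → out
#4 (-6,7): internal coord -6 + (7)·β' = -8.8995; -8.8995 ∉ [-1.3, 0.3) → out
#5 (-2,-4): internal coord -2 + (-4)·β' = -0.3431; -0.3431 ∈ [-1.3, 0.3) → IN Λ
#6 (-5,-7): internal coord -5 + (-7)·β' = -2.1005; -2.1005 ∉ [-1.3, 0.3) → out
#7 (1,0): internal coord 1 + (0)·β' = +1.0000; +1.0000 ∉ [-1.3, 0.3) → out

1, 2, 5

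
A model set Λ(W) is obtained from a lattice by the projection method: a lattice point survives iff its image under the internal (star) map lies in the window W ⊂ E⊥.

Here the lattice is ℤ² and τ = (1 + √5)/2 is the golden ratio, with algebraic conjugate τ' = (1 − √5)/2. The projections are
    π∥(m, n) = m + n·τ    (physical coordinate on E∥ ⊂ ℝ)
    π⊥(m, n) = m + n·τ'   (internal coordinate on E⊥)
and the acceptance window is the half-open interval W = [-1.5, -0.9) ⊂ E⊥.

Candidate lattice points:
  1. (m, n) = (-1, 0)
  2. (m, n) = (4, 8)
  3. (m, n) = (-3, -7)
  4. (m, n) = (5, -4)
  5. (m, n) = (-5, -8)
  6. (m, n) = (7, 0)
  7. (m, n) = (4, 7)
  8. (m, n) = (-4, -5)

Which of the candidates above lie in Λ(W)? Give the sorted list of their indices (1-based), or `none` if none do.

Numerically τ ≈ 1.6180 and τ' = −1/τ ≈ -0.6180.
candidate 1: (m,n)=(-1,0) → π∥ = -1+0·τ ≈ -1.0000, π⊥ = -1+0·τ' ≈ -1.0000 ∈ [-1.5, -0.9) ⇒ IN Λ
candidate 2: (m,n)=(4,8) → π∥ = 4+8·τ ≈ 16.9443, π⊥ = 4+8·τ' ≈ -0.9443 ∈ [-1.5, -0.9) ⇒ IN Λ
candidate 3: (m,n)=(-3,-7) → π∥ = -3-7·τ ≈ -14.3262, π⊥ = -3-7·τ' ≈ 1.3262 ∉ [-1.5, -0.9) ⇒ out
candidate 4: (m,n)=(5,-4) → π∥ = 5-4·τ ≈ -1.4721, π⊥ = 5-4·τ' ≈ 7.4721 ∉ [-1.5, -0.9) ⇒ out
candidate 5: (m,n)=(-5,-8) → π∥ = -5-8·τ ≈ -17.9443, π⊥ = -5-8·τ' ≈ -0.0557 ∉ [-1.5, -0.9) ⇒ out
candidate 6: (m,n)=(7,0) → π∥ = 7+0·τ ≈ 7.0000, π⊥ = 7+0·τ' ≈ 7.0000 ∉ [-1.5, -0.9) ⇒ out
candidate 7: (m,n)=(4,7) → π∥ = 4+7·τ ≈ 15.3262, π⊥ = 4+7·τ' ≈ -0.3262 ∉ [-1.5, -0.9) ⇒ out
candidate 8: (m,n)=(-4,-5) → π∥ = -4-5·τ ≈ -12.0902, π⊥ = -4-5·τ' ≈ -0.9098 ∈ [-1.5, -0.9) ⇒ IN Λ

1, 2, 8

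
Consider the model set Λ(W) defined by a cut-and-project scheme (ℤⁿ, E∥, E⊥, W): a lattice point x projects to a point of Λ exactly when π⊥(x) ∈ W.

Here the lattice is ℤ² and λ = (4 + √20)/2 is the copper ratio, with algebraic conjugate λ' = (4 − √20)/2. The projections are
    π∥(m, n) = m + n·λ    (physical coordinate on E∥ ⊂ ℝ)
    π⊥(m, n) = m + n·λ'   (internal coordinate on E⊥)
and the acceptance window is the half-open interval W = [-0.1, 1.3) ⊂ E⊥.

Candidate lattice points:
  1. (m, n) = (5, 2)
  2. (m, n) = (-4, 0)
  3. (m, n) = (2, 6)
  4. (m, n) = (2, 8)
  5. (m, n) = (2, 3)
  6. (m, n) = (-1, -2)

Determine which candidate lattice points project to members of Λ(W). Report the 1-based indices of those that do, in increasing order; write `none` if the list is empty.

3, 4, 5

Numerically λ ≈ 4.236068 and λ' = −1/λ ≈ -0.236068.
[1] lift (5,2): star map gives 4.527864; window check -0.1 ≤ 4.527864 < 1.3 is false → out
[2] lift (-4,0): star map gives -4.000000; window check -0.1 ≤ -4.000000 < 1.3 is false → out
[3] lift (2,6): star map gives 0.583592; window check -0.1 ≤ 0.583592 < 1.3 is true → IN Λ
[4] lift (2,8): star map gives 0.111456; window check -0.1 ≤ 0.111456 < 1.3 is true → IN Λ
[5] lift (2,3): star map gives 1.291796; window check -0.1 ≤ 1.291796 < 1.3 is true → IN Λ
[6] lift (-1,-2): star map gives -0.527864; window check -0.1 ≤ -0.527864 < 1.3 is false → out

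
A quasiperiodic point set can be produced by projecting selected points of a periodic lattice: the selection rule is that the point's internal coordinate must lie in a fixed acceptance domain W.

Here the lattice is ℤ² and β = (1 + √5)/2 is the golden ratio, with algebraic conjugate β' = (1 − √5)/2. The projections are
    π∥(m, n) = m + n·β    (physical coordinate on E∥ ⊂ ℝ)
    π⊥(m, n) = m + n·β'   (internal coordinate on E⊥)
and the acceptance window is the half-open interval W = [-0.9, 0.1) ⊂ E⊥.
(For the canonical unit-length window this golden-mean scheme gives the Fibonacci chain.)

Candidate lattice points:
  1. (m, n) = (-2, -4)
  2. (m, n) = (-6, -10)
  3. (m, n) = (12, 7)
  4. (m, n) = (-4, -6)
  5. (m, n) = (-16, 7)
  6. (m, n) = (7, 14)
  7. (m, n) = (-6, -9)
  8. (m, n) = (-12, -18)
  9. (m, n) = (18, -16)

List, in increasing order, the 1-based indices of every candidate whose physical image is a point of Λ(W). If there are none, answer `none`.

4, 7, 8

Numerically β ≈ 1.61803 and β' = −1/β ≈ -0.61803.
[1] lift (-2,-4): star map gives 0.47214; window check -0.9 ≤ 0.47214 < 0.1 is false → out
[2] lift (-6,-10): star map gives 0.18034; window check -0.9 ≤ 0.18034 < 0.1 is false → out
[3] lift (12,7): star map gives 7.67376; window check -0.9 ≤ 7.67376 < 0.1 is false → out
[4] lift (-4,-6): star map gives -0.29180; window check -0.9 ≤ -0.29180 < 0.1 is true → IN Λ
[5] lift (-16,7): star map gives -20.32624; window check -0.9 ≤ -20.32624 < 0.1 is false → out
[6] lift (7,14): star map gives -1.65248; window check -0.9 ≤ -1.65248 < 0.1 is false → out
[7] lift (-6,-9): star map gives -0.43769; window check -0.9 ≤ -0.43769 < 0.1 is true → IN Λ
[8] lift (-12,-18): star map gives -0.87539; window check -0.9 ≤ -0.87539 < 0.1 is true → IN Λ
[9] lift (18,-16): star map gives 27.88854; window check -0.9 ≤ 27.88854 < 0.1 is false → out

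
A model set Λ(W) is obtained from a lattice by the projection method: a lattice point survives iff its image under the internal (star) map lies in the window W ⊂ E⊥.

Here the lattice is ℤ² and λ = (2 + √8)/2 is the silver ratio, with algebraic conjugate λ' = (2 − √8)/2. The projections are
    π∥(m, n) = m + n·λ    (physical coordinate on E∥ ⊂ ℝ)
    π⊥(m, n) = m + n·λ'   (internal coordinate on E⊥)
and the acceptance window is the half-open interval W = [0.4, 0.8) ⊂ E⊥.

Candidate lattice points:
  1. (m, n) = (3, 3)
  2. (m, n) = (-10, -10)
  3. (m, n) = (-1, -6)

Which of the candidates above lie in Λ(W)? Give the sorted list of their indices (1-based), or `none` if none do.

λ' = (2−√8)/2 ≈ -0.414214.
candidate 1: (m,n)=(3,3) → π∥ = 3+3·λ ≈ 10.242641, π⊥ = 3+3·λ' ≈ 1.757359 ∉ [0.4, 0.8) ⇒ out
candidate 2: (m,n)=(-10,-10) → π∥ = -10-10·λ ≈ -34.142136, π⊥ = -10-10·λ' ≈ -5.857864 ∉ [0.4, 0.8) ⇒ out
candidate 3: (m,n)=(-1,-6) → π∥ = -1-6·λ ≈ -15.485281, π⊥ = -1-6·λ' ≈ 1.485281 ∉ [0.4, 0.8) ⇒ out

none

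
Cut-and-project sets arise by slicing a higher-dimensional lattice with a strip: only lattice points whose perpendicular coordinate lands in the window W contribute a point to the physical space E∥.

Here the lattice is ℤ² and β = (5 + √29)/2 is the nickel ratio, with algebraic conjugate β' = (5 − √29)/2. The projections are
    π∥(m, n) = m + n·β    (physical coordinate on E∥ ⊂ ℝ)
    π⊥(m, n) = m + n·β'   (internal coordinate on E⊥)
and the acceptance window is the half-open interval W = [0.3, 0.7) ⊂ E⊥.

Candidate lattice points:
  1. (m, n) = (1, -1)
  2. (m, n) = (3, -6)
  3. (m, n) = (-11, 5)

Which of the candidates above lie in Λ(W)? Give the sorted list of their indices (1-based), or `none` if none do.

Compute β' = (5−√29)/2 = -0.192582, so π⊥(m,n) = m -0.192582·n.
candidate 1: (m,n)=(1,-1) → π∥ = 1-1·β ≈ -4.192582, π⊥ = 1-1·β' ≈ 1.192582 ∉ [0.3, 0.7) ⇒ out
candidate 2: (m,n)=(3,-6) → π∥ = 3-6·β ≈ -28.155494, π⊥ = 3-6·β' ≈ 4.155494 ∉ [0.3, 0.7) ⇒ out
candidate 3: (m,n)=(-11,5) → π∥ = -11+5·β ≈ 14.962912, π⊥ = -11+5·β' ≈ -11.962912 ∉ [0.3, 0.7) ⇒ out

none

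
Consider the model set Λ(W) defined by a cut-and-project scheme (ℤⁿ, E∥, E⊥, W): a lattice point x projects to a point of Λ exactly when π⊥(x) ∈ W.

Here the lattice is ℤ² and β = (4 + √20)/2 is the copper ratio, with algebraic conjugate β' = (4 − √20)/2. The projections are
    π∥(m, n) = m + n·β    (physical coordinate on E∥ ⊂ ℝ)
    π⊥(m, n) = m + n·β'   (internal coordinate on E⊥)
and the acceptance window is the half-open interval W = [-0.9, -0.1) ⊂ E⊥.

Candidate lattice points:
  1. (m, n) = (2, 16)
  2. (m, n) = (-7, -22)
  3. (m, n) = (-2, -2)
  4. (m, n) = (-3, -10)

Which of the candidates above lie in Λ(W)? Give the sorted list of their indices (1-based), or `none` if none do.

4

Compute β' = (4−√20)/2 = -0.2361, so π⊥(m,n) = m -0.2361·n.
[1] lift (2,16): star map gives -1.7771; window check -0.9 ≤ -1.7771 < -0.1 is false → out
[2] lift (-7,-22): star map gives -1.8065; window check -0.9 ≤ -1.8065 < -0.1 is false → out
[3] lift (-2,-2): star map gives -1.5279; window check -0.9 ≤ -1.5279 < -0.1 is false → out
[4] lift (-3,-10): star map gives -0.6393; window check -0.9 ≤ -0.6393 < -0.1 is true → IN Λ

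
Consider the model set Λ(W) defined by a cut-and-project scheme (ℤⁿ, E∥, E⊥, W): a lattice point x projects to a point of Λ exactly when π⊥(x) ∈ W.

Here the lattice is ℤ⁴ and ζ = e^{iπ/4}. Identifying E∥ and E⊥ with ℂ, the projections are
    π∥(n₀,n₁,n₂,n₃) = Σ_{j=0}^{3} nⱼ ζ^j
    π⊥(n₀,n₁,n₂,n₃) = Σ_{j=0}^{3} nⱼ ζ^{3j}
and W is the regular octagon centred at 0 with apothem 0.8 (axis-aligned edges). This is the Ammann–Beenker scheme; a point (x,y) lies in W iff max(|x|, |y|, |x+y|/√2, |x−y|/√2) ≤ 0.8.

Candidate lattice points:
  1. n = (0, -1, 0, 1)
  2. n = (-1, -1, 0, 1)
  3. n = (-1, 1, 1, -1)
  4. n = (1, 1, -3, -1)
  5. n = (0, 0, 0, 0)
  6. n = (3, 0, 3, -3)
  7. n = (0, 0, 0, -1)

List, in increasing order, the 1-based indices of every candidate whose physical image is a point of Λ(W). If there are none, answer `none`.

π⊥(n) = n₀ + n₁ζ³ + n₂ζ⁶ + n₃ζ⁹ where ζ = e^{iπ/4}.
candidate 1: n = (0, -1, 0, 1) → π⊥ ≈ (+1.41421, +0.00000); max(|x|,|y|,|x±y|/√2) = 1.41421 > 0.8 ⇒ ∉ W
candidate 2: n = (-1, -1, 0, 1) → π⊥ ≈ (+0.41421, +0.00000); max(|x|,|y|,|x±y|/√2) = 0.41421 ≤ 0.8 ⇒ ∈ W
candidate 3: n = (-1, 1, 1, -1) → π⊥ ≈ (-2.41421, -1.00000); max(|x|,|y|,|x±y|/√2) = 2.41421 > 0.8 ⇒ ∉ W
candidate 4: n = (1, 1, -3, -1) → π⊥ ≈ (-0.41421, +3.00000); max(|x|,|y|,|x±y|/√2) = 3.00000 > 0.8 ⇒ ∉ W
candidate 5: n = (0, 0, 0, 0) → π⊥ ≈ (+0.00000, +0.00000); max(|x|,|y|,|x±y|/√2) = 0.00000 ≤ 0.8 ⇒ ∈ W
candidate 6: n = (3, 0, 3, -3) → π⊥ ≈ (+0.87868, -5.12132); max(|x|,|y|,|x±y|/√2) = 5.12132 > 0.8 ⇒ ∉ W
candidate 7: n = (0, 0, 0, -1) → π⊥ ≈ (-0.70711, -0.70711); max(|x|,|y|,|x±y|/√2) = 1.00000 > 0.8 ⇒ ∉ W

2, 5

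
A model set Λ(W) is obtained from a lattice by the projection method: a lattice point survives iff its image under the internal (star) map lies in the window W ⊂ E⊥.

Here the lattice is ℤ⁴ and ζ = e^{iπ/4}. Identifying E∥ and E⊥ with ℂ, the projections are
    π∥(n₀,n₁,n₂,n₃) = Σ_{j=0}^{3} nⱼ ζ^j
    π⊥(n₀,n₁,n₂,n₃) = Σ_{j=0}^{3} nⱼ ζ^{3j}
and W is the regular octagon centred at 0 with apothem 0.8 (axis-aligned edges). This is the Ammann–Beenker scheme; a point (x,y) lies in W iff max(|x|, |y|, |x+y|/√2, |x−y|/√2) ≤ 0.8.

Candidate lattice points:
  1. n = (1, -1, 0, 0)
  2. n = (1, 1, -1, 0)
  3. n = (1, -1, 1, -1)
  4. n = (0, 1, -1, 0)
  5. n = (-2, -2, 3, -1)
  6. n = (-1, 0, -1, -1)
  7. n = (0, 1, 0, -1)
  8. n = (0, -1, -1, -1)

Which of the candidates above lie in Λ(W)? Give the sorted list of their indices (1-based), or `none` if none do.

8

With ζ = e^{iπ/4} the internal vectors are ζ^0,ζ^3,ζ^6,ζ^9.
candidate 1: n = (1, -1, 0, 0) → π⊥ ≈ (+1.7071, -0.7071); max(|x|,|y|,|x±y|/√2) = 1.7071 > 0.8 ⇒ ∉ W
candidate 2: n = (1, 1, -1, 0) → π⊥ ≈ (+0.2929, +1.7071); max(|x|,|y|,|x±y|/√2) = 1.7071 > 0.8 ⇒ ∉ W
candidate 3: n = (1, -1, 1, -1) → π⊥ ≈ (+1.0000, -2.4142); max(|x|,|y|,|x±y|/√2) = 2.4142 > 0.8 ⇒ ∉ W
candidate 4: n = (0, 1, -1, 0) → π⊥ ≈ (-0.7071, +1.7071); max(|x|,|y|,|x±y|/√2) = 1.7071 > 0.8 ⇒ ∉ W
candidate 5: n = (-2, -2, 3, -1) → π⊥ ≈ (-1.2929, -5.1213); max(|x|,|y|,|x±y|/√2) = 5.1213 > 0.8 ⇒ ∉ W
candidate 6: n = (-1, 0, -1, -1) → π⊥ ≈ (-1.7071, +0.2929); max(|x|,|y|,|x±y|/√2) = 1.7071 > 0.8 ⇒ ∉ W
candidate 7: n = (0, 1, 0, -1) → π⊥ ≈ (-1.4142, +0.0000); max(|x|,|y|,|x±y|/√2) = 1.4142 > 0.8 ⇒ ∉ W
candidate 8: n = (0, -1, -1, -1) → π⊥ ≈ (+0.0000, -0.4142); max(|x|,|y|,|x±y|/√2) = 0.4142 ≤ 0.8 ⇒ ∈ W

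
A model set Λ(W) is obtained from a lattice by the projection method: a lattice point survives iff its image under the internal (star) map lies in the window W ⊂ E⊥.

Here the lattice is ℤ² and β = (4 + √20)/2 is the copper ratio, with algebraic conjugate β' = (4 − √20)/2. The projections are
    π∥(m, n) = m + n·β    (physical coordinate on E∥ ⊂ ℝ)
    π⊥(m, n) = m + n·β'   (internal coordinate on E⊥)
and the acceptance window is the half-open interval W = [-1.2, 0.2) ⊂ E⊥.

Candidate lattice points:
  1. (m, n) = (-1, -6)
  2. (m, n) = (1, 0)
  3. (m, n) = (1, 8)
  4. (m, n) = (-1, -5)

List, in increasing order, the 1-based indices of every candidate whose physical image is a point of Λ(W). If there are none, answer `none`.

Numerically β ≈ 4.236068 and β' = −1/β ≈ -0.236068.
[1] lift (-1,-6): star map gives 0.416408; window check -1.2 ≤ 0.416408 < 0.2 is false → out
[2] lift (1,0): star map gives 1.000000; window check -1.2 ≤ 1.000000 < 0.2 is false → out
[3] lift (1,8): star map gives -0.888544; window check -1.2 ≤ -0.888544 < 0.2 is true → IN Λ
[4] lift (-1,-5): star map gives 0.180340; window check -1.2 ≤ 0.180340 < 0.2 is true → IN Λ

3, 4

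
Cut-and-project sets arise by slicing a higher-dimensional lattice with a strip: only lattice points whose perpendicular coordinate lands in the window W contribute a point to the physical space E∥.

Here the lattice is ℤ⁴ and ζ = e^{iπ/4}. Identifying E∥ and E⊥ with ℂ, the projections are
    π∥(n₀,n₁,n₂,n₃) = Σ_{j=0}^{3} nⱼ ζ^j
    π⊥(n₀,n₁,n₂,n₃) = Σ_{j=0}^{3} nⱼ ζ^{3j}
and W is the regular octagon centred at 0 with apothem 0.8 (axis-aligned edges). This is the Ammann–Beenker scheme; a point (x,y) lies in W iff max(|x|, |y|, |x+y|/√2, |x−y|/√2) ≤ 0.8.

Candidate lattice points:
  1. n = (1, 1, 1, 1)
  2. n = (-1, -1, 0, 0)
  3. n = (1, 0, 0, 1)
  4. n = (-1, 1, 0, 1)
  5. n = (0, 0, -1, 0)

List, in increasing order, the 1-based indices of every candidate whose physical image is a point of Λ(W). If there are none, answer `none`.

2

With ζ = e^{iπ/4} the internal vectors are ζ^0,ζ^3,ζ^6,ζ^9.
#1 (1, 1, 1, 1): internal (1.000000, 0.414214); octagon support 1.000000 vs apothem 0.8 → ∉ W
#2 (-1, -1, 0, 0): internal (-0.292893, -0.707107); octagon support 0.707107 vs apothem 0.8 → ∈ W
#3 (1, 0, 0, 1): internal (1.707107, 0.707107); octagon support 1.707107 vs apothem 0.8 → ∉ W
#4 (-1, 1, 0, 1): internal (-1.000000, 1.414214); octagon support 1.707107 vs apothem 0.8 → ∉ W
#5 (0, 0, -1, 0): internal (0.000000, 1.000000); octagon support 1.000000 vs apothem 0.8 → ∉ W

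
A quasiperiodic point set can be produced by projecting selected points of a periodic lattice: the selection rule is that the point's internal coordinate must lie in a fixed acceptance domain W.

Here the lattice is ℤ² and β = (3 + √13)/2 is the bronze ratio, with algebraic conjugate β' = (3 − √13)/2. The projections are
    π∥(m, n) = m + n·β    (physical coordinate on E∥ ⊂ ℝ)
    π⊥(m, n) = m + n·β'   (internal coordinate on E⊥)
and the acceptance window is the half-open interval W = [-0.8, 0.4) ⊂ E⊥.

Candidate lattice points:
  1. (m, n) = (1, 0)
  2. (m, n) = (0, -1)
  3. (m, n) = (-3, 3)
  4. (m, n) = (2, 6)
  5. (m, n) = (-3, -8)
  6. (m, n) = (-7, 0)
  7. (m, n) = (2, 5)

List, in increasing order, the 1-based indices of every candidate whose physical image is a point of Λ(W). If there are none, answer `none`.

2, 4, 5

β' = (3−√13)/2 ≈ -0.30278.
#1 (1,0): internal coord 1 + (0)·β' = +1.00000; +1.00000 ∉ [-0.8, 0.4) → out
#2 (0,-1): internal coord 0 + (-1)·β' = +0.30278; +0.30278 ∈ [-0.8, 0.4) → IN Λ
#3 (-3,3): internal coord -3 + (3)·β' = -3.90833; -3.90833 ∉ [-0.8, 0.4) → out
#4 (2,6): internal coord 2 + (6)·β' = +0.18335; +0.18335 ∈ [-0.8, 0.4) → IN Λ
#5 (-3,-8): internal coord -3 + (-8)·β' = -0.57779; -0.57779 ∈ [-0.8, 0.4) → IN Λ
#6 (-7,0): internal coord -7 + (0)·β' = -7.00000; -7.00000 ∉ [-0.8, 0.4) → out
#7 (2,5): internal coord 2 + (5)·β' = +0.48612; +0.48612 ∉ [-0.8, 0.4) → out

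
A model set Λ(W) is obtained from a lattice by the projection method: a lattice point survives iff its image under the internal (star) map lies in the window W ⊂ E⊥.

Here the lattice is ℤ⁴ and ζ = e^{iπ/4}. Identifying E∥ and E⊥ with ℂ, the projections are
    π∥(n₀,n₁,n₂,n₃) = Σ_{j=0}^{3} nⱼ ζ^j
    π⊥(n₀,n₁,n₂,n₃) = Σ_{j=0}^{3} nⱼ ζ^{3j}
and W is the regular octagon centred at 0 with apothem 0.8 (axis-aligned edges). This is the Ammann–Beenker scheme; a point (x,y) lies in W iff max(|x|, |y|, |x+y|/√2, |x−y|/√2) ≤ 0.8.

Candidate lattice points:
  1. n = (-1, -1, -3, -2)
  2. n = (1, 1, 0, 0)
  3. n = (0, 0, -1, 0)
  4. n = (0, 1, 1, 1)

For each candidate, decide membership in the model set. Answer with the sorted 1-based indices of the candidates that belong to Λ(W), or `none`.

π⊥(n) = n₀ + n₁ζ³ + n₂ζ⁶ + n₃ζ⁹ where ζ = e^{iπ/4}.
#1 (-1, -1, -3, -2): internal (-1.70711, 0.87868); octagon support 1.82843 vs apothem 0.8 → ∉ W
#2 (1, 1, 0, 0): internal (0.29289, 0.70711); octagon support 0.70711 vs apothem 0.8 → ∈ W
#3 (0, 0, -1, 0): internal (0.00000, 1.00000); octagon support 1.00000 vs apothem 0.8 → ∉ W
#4 (0, 1, 1, 1): internal (0.00000, 0.41421); octagon support 0.41421 vs apothem 0.8 → ∈ W

2, 4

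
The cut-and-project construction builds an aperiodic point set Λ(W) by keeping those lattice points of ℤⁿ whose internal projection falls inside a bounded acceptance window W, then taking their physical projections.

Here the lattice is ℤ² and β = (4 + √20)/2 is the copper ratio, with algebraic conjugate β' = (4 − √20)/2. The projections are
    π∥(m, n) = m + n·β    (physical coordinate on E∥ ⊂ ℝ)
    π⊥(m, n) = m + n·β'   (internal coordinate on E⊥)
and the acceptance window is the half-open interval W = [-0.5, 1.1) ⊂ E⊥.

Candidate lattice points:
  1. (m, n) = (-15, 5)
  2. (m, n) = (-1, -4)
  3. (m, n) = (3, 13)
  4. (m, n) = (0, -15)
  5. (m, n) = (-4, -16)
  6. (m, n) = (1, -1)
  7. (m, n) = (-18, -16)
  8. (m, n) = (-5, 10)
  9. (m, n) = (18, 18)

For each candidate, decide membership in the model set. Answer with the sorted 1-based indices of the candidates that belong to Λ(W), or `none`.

Numerically β ≈ 4.2361 and β' = −1/β ≈ -0.2361.
#1 (-15,5): internal coord -15 + (5)·β' = -16.1803; -16.1803 ∉ [-0.5, 1.1) → out
#2 (-1,-4): internal coord -1 + (-4)·β' = -0.0557; -0.0557 ∈ [-0.5, 1.1) → IN Λ
#3 (3,13): internal coord 3 + (13)·β' = -0.0689; -0.0689 ∈ [-0.5, 1.1) → IN Λ
#4 (0,-15): internal coord 0 + (-15)·β' = +3.5410; +3.5410 ∉ [-0.5, 1.1) → out
#5 (-4,-16): internal coord -4 + (-16)·β' = -0.2229; -0.2229 ∈ [-0.5, 1.1) → IN Λ
#6 (1,-1): internal coord 1 + (-1)·β' = +1.2361; +1.2361 ∉ [-0.5, 1.1) → out
#7 (-18,-16): internal coord -18 + (-16)·β' = -14.2229; -14.2229 ∉ [-0.5, 1.1) → out
#8 (-5,10): internal coord -5 + (10)·β' = -7.3607; -7.3607 ∉ [-0.5, 1.1) → out
#9 (18,18): internal coord 18 + (18)·β' = +13.7508; +13.7508 ∉ [-0.5, 1.1) → out

2, 3, 5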